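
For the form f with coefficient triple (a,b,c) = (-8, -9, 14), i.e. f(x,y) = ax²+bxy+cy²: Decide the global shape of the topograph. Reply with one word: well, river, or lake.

D = b²−4ac = (-9)² − 4·(-8)·14 = 529
D = 23² is a perfect square ⇒ form factors over ℤ ⇒ lakes

lake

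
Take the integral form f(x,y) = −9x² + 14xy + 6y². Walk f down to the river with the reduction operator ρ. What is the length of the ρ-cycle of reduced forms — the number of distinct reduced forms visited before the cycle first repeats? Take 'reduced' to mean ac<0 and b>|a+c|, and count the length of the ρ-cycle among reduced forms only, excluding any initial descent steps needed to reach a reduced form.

D = 412, ⌊√D⌋ = 20
river: ρ → (6,10,-13)
river: ρ → (-13,16,3)
river: ρ → (3,20,-1)
river: ρ → (-1,20,3)
river: ρ → (3,16,-13)
river: ρ → (-13,10,6)
river: ρ → (6,14,-9)
river: ρ → (-9,4,11)
river: ρ → (11,18,-2)
river: ρ → (-2,18,11)
river: ρ → (11,4,-9)
river: ρ → (-9,14,6)
ρ-cycle length = 12 (tail of 0 descent steps not counted)

12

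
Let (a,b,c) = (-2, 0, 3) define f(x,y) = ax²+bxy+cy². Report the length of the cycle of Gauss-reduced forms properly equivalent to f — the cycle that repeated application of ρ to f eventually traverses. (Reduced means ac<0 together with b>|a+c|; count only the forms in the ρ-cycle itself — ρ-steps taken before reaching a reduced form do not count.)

D = 24, ⌊√D⌋ = 4
descent: ρ → (3,0,-2)
descent: ρ → (-2,4,1)  [lands on river]
river: ρ → (1,4,-2)
ρ-cycle length = 2 (tail of 2 descent steps not counted)

2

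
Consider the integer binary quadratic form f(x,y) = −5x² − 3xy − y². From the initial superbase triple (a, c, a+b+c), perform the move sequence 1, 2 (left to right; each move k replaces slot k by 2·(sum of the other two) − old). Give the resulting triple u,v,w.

start (-5,-1,-9) = (f(1,0),f(0,1),f(1,1))
replace slot 1: 2·((-1)+(-9)) − (-5) = -15 → (-15,-1,-9)
replace slot 2: 2·((-15)+(-9)) − (-1) = -47 → (-15,-47,-9)

-15,-47,-9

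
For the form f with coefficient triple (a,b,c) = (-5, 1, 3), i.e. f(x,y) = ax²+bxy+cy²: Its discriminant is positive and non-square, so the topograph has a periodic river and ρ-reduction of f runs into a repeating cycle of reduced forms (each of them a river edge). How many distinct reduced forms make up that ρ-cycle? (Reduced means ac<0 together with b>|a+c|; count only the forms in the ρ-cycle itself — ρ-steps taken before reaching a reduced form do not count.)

D = 61, ⌊√D⌋ = 7
descent: ρ → (3,5,-3)  [lands on river]
river: ρ → (-3,7,1)
river: ρ → (1,7,-3)
river: ρ → (-3,5,3)
river: ρ → (3,7,-1)
river: ρ → (-1,7,3)
ρ-cycle length = 6 (tail of 1 descent step not counted)

6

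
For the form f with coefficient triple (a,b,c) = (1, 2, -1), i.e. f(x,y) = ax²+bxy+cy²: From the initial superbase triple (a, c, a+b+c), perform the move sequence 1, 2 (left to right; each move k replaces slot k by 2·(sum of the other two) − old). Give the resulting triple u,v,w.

start (1,-1,2) = (f(1,0),f(0,1),f(1,1))
replace slot 1: 2·((-1)+2) − 1 = 1 → (1,-1,2)
replace slot 2: 2·(1+2) − (-1) = 7 → (1,7,2)

1,7,2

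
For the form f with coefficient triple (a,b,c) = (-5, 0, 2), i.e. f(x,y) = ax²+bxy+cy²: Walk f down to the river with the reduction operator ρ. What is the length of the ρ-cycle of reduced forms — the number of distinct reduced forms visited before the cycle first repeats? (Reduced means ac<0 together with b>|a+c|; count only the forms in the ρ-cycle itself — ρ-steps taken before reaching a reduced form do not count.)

D = 40, ⌊√D⌋ = 6
descent: ρ → (2,4,-3)  [lands on river]
river: ρ → (-3,2,3)
river: ρ → (3,4,-2)
river: ρ → (-2,4,3)
river: ρ → (3,2,-3)
river: ρ → (-3,4,2)
ρ-cycle length = 6 (tail of 1 descent step not counted)

6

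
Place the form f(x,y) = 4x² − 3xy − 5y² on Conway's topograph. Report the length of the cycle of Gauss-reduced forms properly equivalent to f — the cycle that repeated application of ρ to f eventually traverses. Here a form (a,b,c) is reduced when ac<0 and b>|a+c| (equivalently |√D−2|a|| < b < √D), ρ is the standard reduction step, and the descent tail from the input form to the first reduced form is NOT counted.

D = 89, ⌊√D⌋ = 9
descent: ρ → (-5,3,4)  [lands on river]
river: ρ → (4,5,-4)
river: ρ → (-4,3,5)
river: ρ → (5,7,-2)
river: ρ → (-2,9,1)
river: ρ → (1,9,-2)
river: ρ → (-2,7,5)
river: ρ → (5,3,-4)
river: ρ → (-4,5,4)
river: ρ → (4,3,-5)
river: ρ → (-5,7,2)
river: ρ → (2,9,-1)
river: ρ → (-1,9,2)
river: ρ → (2,7,-5)
ρ-cycle length = 14 (tail of 1 descent step not counted)

14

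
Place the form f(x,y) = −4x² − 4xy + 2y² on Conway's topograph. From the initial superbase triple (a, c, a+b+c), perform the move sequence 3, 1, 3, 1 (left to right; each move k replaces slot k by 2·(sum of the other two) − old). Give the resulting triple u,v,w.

start (-4,2,-6) = (f(1,0),f(0,1),f(1,1))
replace slot 3: 2·((-4)+2) − (-6) = 2 → (-4,2,2)
replace slot 1: 2·(2+2) − (-4) = 12 → (12,2,2)
replace slot 3: 2·(12+2) − 2 = 26 → (12,2,26)
replace slot 1: 2·(2+26) − 12 = 44 → (44,2,26)

44,2,26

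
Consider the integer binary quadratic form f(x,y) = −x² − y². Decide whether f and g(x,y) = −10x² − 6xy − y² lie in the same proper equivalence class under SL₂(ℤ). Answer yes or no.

D₁ = -4, D₂ = -4
f is negative-definite; reduce −f:
−f: reduced (well bottom): (1,0,1) with a≤c, −a<b≤a
flip sign back: reduced form of f is (-1,0,-1)
g is negative-definite; reduce −g:
−g: flip: (10,6,1)→(1,-6,10)
−g: translate: b→0 (≡-6 mod 2), so (1,-6,10)→(1,0,1)
−g: reduced (well bottom): (1,0,1) with a≤c, −a<b≤a
flip sign back: reduced form of g is (-1,0,-1)
reduced forms (-1, 0, -1) vs (-1, 0, -1) ⇒ equivalent

yes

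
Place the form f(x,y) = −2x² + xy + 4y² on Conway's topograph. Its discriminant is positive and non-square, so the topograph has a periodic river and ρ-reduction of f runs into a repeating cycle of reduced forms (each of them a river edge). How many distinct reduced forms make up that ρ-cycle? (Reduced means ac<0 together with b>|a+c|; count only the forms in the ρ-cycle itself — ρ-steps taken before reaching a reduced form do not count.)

D = 33, ⌊√D⌋ = 5
descent: ρ → (4,-1,-2)
descent: ρ → (-2,5,1)  [lands on river]
river: ρ → (1,5,-2)
river: ρ → (-2,3,3)
river: ρ → (3,3,-2)
ρ-cycle length = 4 (tail of 2 descent steps not counted)

4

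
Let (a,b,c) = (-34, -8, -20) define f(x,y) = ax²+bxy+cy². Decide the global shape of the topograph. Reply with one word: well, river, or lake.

D = b²−4ac = (-8)² − 4·(-34)·(-20) = -2656
D < 0 ⇒ definite ⇒ every region one sign ⇒ single well

well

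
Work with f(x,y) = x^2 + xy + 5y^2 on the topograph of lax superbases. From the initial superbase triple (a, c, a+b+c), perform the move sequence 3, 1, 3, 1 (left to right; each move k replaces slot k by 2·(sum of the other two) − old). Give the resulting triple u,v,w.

start (1,5,7) = (f(1,0),f(0,1),f(1,1))
replace slot 3: 2·(1+5) − 7 = 5 → (1,5,5)
replace slot 1: 2·(5+5) − 1 = 19 → (19,5,5)
replace slot 3: 2·(19+5) − 5 = 43 → (19,5,43)
replace slot 1: 2·(5+43) − 19 = 77 → (77,5,43)

77,5,43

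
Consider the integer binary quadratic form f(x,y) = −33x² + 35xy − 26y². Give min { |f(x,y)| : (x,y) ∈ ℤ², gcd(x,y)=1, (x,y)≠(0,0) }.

translate: b→31 (≡-35 mod 66), so (33,-35,26)→(33,31,24)
flip: (33,31,24)→(24,-31,33)
translate: b→17 (≡-31 mod 48), so (24,-31,33)→(24,17,26)
reduced (well bottom): (24,17,26) with a≤c, −a<b≤a
well minimum |f| = |-24| = 24 (negative-definite)

24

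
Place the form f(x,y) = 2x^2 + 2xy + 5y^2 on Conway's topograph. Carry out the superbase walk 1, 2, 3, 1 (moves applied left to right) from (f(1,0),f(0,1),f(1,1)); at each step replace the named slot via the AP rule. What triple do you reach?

start (2,5,9) = (f(1,0),f(0,1),f(1,1))
replace slot 1: 2·(5+9) − 2 = 26 → (26,5,9)
replace slot 2: 2·(26+9) − 5 = 65 → (26,65,9)
replace slot 3: 2·(26+65) − 9 = 173 → (26,65,173)
replace slot 1: 2·(65+173) − 26 = 450 → (450,65,173)

450,65,173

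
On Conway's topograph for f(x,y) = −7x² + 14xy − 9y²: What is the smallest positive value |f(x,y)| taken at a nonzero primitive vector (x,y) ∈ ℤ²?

translate: b→0 (≡-14 mod 14), so (7,-14,9)→(7,0,2)
flip: (7,0,2)→(2,0,7)
reduced (well bottom): (2,0,7) with a≤c, −a<b≤a
well minimum |f| = |-2| = 2 (negative-definite)

2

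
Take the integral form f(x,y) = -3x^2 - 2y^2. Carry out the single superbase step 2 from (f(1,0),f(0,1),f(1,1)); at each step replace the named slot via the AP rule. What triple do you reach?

start (-3,-2,-5) = (f(1,0),f(0,1),f(1,1))
replace slot 2: 2·((-3)+(-5)) − (-2) = -14 → (-3,-14,-5)

-3,-14,-5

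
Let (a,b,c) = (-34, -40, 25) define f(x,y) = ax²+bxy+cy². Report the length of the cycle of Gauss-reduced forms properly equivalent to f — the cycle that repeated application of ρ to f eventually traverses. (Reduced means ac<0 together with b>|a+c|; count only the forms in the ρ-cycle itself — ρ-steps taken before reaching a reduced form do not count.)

D = 5000, ⌊√D⌋ = 70
descent: ρ → (25,40,-34)  [lands on river]
river: ρ → (-34,28,31)
river: ρ → (31,34,-31)
river: ρ → (-31,28,34)
river: ρ → (34,40,-25)
river: ρ → (-25,60,14)
river: ρ → (14,52,-41)
river: ρ → (-41,30,25)
river: ρ → (25,70,-1)
river: ρ → (-1,70,25)
river: ρ → (25,30,-41)
river: ρ → (-41,52,14)
river: ρ → (14,60,-25)
river: ρ → (-25,40,34)
river: ρ → (34,28,-31)
river: ρ → (-31,34,31)
river: ρ → (31,28,-34)
river: ρ → (-34,40,25)
river: ρ → (25,60,-14)
river: ρ → (-14,52,41)
river: ρ → (41,30,-25)
river: ρ → (-25,70,1)
river: ρ → (1,70,-25)
river: ρ → (-25,30,41)
river: ρ → (41,52,-14)
river: ρ → (-14,60,25)
ρ-cycle length = 26 (tail of 1 descent step not counted)

26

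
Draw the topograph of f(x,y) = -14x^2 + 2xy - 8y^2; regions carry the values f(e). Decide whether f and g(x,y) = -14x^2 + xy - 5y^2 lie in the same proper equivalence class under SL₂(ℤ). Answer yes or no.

D₁ = -444, D₂ = -279
discriminants differ ⇒ not SL₂(ℤ)-equivalent

no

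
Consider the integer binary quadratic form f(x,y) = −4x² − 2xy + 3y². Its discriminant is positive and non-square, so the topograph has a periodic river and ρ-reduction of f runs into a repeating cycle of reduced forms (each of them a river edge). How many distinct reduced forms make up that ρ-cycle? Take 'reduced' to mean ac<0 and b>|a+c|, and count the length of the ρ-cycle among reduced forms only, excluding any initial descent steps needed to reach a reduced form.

D = 52, ⌊√D⌋ = 7
descent: ρ → (3,2,-4)  [lands on river]
river: ρ → (-4,6,1)
river: ρ → (1,6,-4)
river: ρ → (-4,2,3)
river: ρ → (3,4,-3)
river: ρ → (-3,2,4)
river: ρ → (4,6,-1)
river: ρ → (-1,6,4)
river: ρ → (4,2,-3)
river: ρ → (-3,4,3)
ρ-cycle length = 10 (tail of 1 descent step not counted)

10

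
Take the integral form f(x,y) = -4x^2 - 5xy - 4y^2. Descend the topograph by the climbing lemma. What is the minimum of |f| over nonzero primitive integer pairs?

translate: b→-3 (≡5 mod 8), so (4,5,4)→(4,-3,3)
flip: (4,-3,3)→(3,3,4)
reduced (well bottom): (3,3,4) with a≤c, −a<b≤a
well minimum |f| = |-3| = 3 (negative-definite)

3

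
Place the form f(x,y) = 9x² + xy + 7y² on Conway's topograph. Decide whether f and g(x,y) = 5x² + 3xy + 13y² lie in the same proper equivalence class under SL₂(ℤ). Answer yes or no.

D₁ = -251, D₂ = -251
f: flip: (9,1,7)→(7,-1,9)
f: reduced (well bottom): (7,-1,9) with a≤c, −a<b≤a
g: reduced (well bottom): (5,3,13) with a≤c, −a<b≤a
reduced forms (7, -1, 9) vs (5, 3, 13) ⇒ inequivalent

no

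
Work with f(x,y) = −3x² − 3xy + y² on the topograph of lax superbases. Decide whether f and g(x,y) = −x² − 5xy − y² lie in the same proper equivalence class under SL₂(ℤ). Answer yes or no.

D₁ = 21, D₂ = 21
river cycle of f (length 2): (1, 3, -3), (-3, 3, 1)
river cycle of g (length 2): (-1, 3, 3), (3, 3, -1)
cycles differ ⇒ inequivalent

no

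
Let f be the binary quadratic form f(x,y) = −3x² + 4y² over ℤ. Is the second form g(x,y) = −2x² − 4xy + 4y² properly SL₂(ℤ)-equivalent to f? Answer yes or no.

D₁ = 48, D₂ = 48
river cycle of f (length 2): (-3, 6, 1), (1, 6, -3)
river cycle of g (length 2): (4, 4, -2), (-2, 4, 4)
cycles differ ⇒ inequivalent

no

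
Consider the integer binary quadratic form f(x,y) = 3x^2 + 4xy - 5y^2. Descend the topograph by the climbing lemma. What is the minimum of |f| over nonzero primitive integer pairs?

river: ρ → (-5,6,2)
river: ρ → (2,6,-5)
river: ρ → (-5,4,3)
river: ρ → (3,8,-1)
river: ρ → (-1,8,3)
river: ρ → (3,4,-5)
closes: descent 0, river 6
min |a| on river = 1

1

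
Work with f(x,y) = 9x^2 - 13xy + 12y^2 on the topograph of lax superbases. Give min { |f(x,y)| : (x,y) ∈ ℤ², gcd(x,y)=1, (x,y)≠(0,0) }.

translate: b→5 (≡-13 mod 18), so (9,-13,12)→(9,5,8)
flip: (9,5,8)→(8,-5,9)
reduced (well bottom): (8,-5,9) with a≤c, −a<b≤a
well minimum = a = 8

8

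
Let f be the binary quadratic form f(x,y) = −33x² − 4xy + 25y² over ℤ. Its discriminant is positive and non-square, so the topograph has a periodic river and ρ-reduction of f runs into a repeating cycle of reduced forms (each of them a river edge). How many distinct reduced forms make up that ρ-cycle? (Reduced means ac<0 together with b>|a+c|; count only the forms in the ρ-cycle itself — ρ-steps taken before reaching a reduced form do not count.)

D = 3316, ⌊√D⌋ = 57
descent: ρ → (25,54,-4)  [lands on river]
river: ρ → (-4,50,51)
river: ρ → (51,52,-3)
river: ρ → (-3,56,15)
river: ρ → (15,34,-36)
river: ρ → (-36,38,13)
river: ρ → (13,40,-33)
river: ρ → (-33,26,20)
river: ρ → (20,54,-5)
river: ρ → (-5,56,9)
river: ρ → (9,52,-17)
river: ρ → (-17,50,12)
river: ρ → (12,46,-25)
river: ρ → (-25,54,4)
river: ρ → (4,50,-51)
river: ρ → (-51,52,3)
river: ρ → (3,56,-15)
river: ρ → (-15,34,36)
river: ρ → (36,38,-13)
river: ρ → (-13,40,33)
river: ρ → (33,26,-20)
river: ρ → (-20,54,5)
river: ρ → (5,56,-9)
river: ρ → (-9,52,17)
river: ρ → (17,50,-12)
river: ρ → (-12,46,25)
ρ-cycle length = 26 (tail of 1 descent step not counted)

26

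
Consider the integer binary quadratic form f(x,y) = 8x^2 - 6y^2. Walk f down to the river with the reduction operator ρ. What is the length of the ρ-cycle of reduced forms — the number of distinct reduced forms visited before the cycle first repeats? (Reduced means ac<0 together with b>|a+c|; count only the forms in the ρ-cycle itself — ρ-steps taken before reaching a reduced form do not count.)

D = 192, ⌊√D⌋ = 13
descent: ρ → (-6,12,2)  [lands on river]
river: ρ → (2,12,-6)
ρ-cycle length = 2 (tail of 1 descent step not counted)

2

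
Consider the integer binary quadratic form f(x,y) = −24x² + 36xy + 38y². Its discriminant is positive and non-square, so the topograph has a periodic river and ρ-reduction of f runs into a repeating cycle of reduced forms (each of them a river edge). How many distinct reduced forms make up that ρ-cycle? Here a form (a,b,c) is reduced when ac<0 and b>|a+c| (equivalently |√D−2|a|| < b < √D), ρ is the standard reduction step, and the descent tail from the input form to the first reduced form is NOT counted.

D = 4944, ⌊√D⌋ = 70
river: ρ → (38,40,-22)
river: ρ → (-22,48,30)
river: ρ → (30,12,-40)
river: ρ → (-40,68,2)
river: ρ → (2,68,-40)
river: ρ → (-40,12,30)
river: ρ → (30,48,-22)
river: ρ → (-22,40,38)
river: ρ → (38,36,-24)
river: ρ → (-24,60,14)
river: ρ → (14,52,-40)
river: ρ → (-40,28,26)
river: ρ → (26,24,-42)
river: ρ → (-42,60,8)
river: ρ → (8,68,-10)
river: ρ → (-10,52,56)
river: ρ → (56,60,-6)
river: ρ → (-6,60,56)
river: ρ → (56,52,-10)
river: ρ → (-10,68,8)
river: ρ → (8,60,-42)
river: ρ → (-42,24,26)
river: ρ → (26,28,-40)
river: ρ → (-40,52,14)
river: ρ → (14,60,-24)
river: ρ → (-24,36,38)
ρ-cycle length = 26 (tail of 0 descent steps not counted)

26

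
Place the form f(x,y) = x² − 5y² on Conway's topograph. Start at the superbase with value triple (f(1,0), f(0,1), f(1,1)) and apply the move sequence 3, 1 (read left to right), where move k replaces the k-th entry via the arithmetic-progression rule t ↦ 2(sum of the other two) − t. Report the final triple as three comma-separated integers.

start (1,-5,-4) = (f(1,0),f(0,1),f(1,1))
replace slot 3: 2·(1+(-5)) − (-4) = -4 → (1,-5,-4)
replace slot 1: 2·((-5)+(-4)) − 1 = -19 → (-19,-5,-4)

-19,-5,-4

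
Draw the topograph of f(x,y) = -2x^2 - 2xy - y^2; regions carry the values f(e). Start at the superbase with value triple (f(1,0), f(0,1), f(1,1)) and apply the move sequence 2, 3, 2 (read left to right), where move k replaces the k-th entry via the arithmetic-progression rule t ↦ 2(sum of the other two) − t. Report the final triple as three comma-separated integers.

start (-2,-1,-5) = (f(1,0),f(0,1),f(1,1))
replace slot 2: 2·((-2)+(-5)) − (-1) = -13 → (-2,-13,-5)
replace slot 3: 2·((-2)+(-13)) − (-5) = -25 → (-2,-13,-25)
replace slot 2: 2·((-2)+(-25)) − (-13) = -41 → (-2,-41,-25)

-2,-41,-25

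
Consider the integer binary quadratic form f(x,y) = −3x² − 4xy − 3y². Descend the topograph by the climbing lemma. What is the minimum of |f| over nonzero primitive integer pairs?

translate: b→-2 (≡4 mod 6), so (3,4,3)→(3,-2,2)
flip: (3,-2,2)→(2,2,3)
reduced (well bottom): (2,2,3) with a≤c, −a<b≤a
well minimum |f| = |-2| = 2 (negative-definite)

2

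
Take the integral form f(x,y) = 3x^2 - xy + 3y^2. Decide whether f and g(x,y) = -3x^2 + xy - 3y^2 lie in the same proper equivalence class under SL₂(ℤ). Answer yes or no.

D₁ = -35, D₂ = -35
f: flip: (3,-1,3)→(3,1,3)
f: reduced (well bottom): (3,1,3) with a≤c, −a<b≤a
g is negative-definite; reduce −g:
−g: flip: (3,-1,3)→(3,1,3)
−g: reduced (well bottom): (3,1,3) with a≤c, −a<b≤a
flip sign back: reduced form of g is (-3,-1,-3)
reduced forms (3, 1, 3) vs (-3, -1, -3) ⇒ inequivalent

no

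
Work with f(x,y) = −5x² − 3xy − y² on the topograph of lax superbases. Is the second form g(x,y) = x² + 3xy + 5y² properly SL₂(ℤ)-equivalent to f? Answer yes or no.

D₁ = -11, D₂ = -11
f is negative-definite; reduce −f:
−f: flip: (5,3,1)→(1,-3,5)
−f: translate: b→1 (≡-3 mod 2), so (1,-3,5)→(1,1,3)
−f: reduced (well bottom): (1,1,3) with a≤c, −a<b≤a
flip sign back: reduced form of f is (-1,-1,-3)
g: translate: b→1 (≡3 mod 2), so (1,3,5)→(1,1,3)
g: reduced (well bottom): (1,1,3) with a≤c, −a<b≤a
reduced forms (-1, -1, -3) vs (1, 1, 3) ⇒ inequivalent

no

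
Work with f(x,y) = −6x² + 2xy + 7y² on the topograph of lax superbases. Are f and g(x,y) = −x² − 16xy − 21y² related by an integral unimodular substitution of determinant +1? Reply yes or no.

D₁ = 172, D₂ = 172
river cycle of f (length 10): (7, 12, -1), (-1, 12, 7), (7, 2, -6), (-6, 10, 3), (3, 8, -9), (-9, 10, 2), (2, 10, -9), (-9, 8, 3), (3, 10, -6), (-6, 2, 7)
river cycle of g (length 10): (-1, 12, 7), (7, 2, -6), (-6, 10, 3), (3, 8, -9), (-9, 10, 2), (2, 10, -9), (-9, 8, 3), (3, 10, -6), (-6, 2, 7), (7, 12, -1)
cycles coincide ⇒ equivalent

yes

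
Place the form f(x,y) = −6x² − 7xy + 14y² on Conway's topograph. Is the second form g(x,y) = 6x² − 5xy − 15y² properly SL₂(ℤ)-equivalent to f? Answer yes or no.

D₁ = 385, D₂ = 385
river cycle of f (length 12): (-6, 17, 4), (4, 15, -10), (-10, 5, 9), (9, 13, -6), (-6, 11, 11), (11, 11, -6), (-6, 13, 9), (9, 5, -10), (-10, 15, 4), (4, 17, -6), … (2 more)
river cycle of g (length 12): (6, 19, -1), (-1, 19, 6), (6, 17, -4), (-4, 15, 10), (10, 5, -9), (-9, 13, 6), (6, 11, -11), (-11, 11, 6), (6, 13, -9), (-9, 5, 10), … (2 more)
cycles differ ⇒ inequivalent

no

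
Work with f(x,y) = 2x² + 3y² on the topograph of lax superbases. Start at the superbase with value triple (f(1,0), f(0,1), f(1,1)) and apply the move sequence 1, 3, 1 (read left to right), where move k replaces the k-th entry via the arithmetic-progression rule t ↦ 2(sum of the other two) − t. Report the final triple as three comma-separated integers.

start (2,3,5) = (f(1,0),f(0,1),f(1,1))
replace slot 1: 2·(3+5) − 2 = 14 → (14,3,5)
replace slot 3: 2·(14+3) − 5 = 29 → (14,3,29)
replace slot 1: 2·(3+29) − 14 = 50 → (50,3,29)

50,3,29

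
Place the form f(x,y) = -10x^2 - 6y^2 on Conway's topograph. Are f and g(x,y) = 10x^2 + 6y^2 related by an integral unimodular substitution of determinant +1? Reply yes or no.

D₁ = -240, D₂ = -240
f is negative-definite; reduce −f:
−f: flip: (10,0,6)→(6,0,10)
−f: reduced (well bottom): (6,0,10) with a≤c, −a<b≤a
flip sign back: reduced form of f is (-6,0,-10)
g: flip: (10,0,6)→(6,0,10)
g: reduced (well bottom): (6,0,10) with a≤c, −a<b≤a
reduced forms (-6, 0, -10) vs (6, 0, 10) ⇒ inequivalent

no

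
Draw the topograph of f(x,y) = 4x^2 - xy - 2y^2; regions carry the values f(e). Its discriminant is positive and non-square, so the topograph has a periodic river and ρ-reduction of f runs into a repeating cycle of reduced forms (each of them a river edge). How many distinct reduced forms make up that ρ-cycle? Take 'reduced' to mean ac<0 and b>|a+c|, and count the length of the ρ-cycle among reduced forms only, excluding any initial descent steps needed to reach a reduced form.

D = 33, ⌊√D⌋ = 5
descent: ρ → (-2,5,1)  [lands on river]
river: ρ → (1,5,-2)
river: ρ → (-2,3,3)
river: ρ → (3,3,-2)
ρ-cycle length = 4 (tail of 1 descent step not counted)

4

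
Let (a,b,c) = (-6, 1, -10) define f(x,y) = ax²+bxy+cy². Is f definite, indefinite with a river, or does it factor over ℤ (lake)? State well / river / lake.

D = b²−4ac = 1² − 4·(-6)·(-10) = -239
D < 0 ⇒ definite ⇒ every region one sign ⇒ single well

well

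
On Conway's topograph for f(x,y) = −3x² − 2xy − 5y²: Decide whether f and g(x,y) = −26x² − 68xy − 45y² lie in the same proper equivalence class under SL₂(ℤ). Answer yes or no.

D₁ = -56, D₂ = -56
f is negative-definite; reduce −f:
−f: reduced (well bottom): (3,2,5) with a≤c, −a<b≤a
flip sign back: reduced form of f is (-3,-2,-5)
g is negative-definite; reduce −g:
−g: translate: b→16 (≡68 mod 52), so (26,68,45)→(26,16,3)
−g: flip: (26,16,3)→(3,-16,26)
−g: translate: b→2 (≡-16 mod 6), so (3,-16,26)→(3,2,5)
−g: reduced (well bottom): (3,2,5) with a≤c, −a<b≤a
flip sign back: reduced form of g is (-3,-2,-5)
reduced forms (-3, -2, -5) vs (-3, -2, -5) ⇒ equivalent

yes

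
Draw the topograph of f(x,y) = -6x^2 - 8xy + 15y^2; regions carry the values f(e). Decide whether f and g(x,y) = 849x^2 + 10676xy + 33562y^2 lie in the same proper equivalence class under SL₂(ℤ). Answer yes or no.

D₁ = 424, D₂ = 424
river cycle of f (length 18): (-6, 16, 7), (7, 12, -10), (-10, 8, 9), (9, 10, -9), (-9, 8, 10), (10, 12, -7), (-7, 16, 6), (6, 20, -1), (-1, 20, 6), (6, 16, -7), … (8 more)
river cycle of g (length 18): (-6, 16, 7), (7, 12, -10), (-10, 8, 9), (9, 10, -9), (-9, 8, 10), (10, 12, -7), (-7, 16, 6), (6, 20, -1), (-1, 20, 6), (6, 16, -7), … (8 more)
cycles coincide ⇒ equivalent

yes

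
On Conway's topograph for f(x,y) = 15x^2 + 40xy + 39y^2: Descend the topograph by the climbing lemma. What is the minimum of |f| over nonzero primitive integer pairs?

translate: b→10 (≡40 mod 30), so (15,40,39)→(15,10,14)
flip: (15,10,14)→(14,-10,15)
reduced (well bottom): (14,-10,15) with a≤c, −a<b≤a
well minimum = a = 14

14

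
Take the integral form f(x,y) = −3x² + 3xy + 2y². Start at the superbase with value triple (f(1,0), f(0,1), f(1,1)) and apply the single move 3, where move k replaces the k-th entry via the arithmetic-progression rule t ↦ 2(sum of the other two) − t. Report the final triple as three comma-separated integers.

start (-3,2,2) = (f(1,0),f(0,1),f(1,1))
replace slot 3: 2·((-3)+2) − 2 = -4 → (-3,2,-4)

-3,2,-4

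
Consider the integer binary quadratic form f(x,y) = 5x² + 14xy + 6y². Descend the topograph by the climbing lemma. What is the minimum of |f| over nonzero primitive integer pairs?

descent: ρ → (6,-2,-3)
descent: ρ → (-3,8,1)  [lands on river]
river: ρ → (1,8,-3)
river: ρ → (-3,4,5)
river: ρ → (5,6,-2)
river: ρ → (-2,6,5)
river: ρ → (5,4,-3)
closes: descent 2, river 6
min |a| on river = 1

1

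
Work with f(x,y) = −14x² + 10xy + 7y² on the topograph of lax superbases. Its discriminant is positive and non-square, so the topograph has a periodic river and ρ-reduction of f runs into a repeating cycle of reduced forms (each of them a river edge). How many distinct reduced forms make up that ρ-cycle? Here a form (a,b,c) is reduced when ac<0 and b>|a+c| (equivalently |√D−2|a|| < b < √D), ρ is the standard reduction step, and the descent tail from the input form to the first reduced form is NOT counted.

D = 492, ⌊√D⌋ = 22
river: ρ → (7,18,-6)
river: ρ → (-6,18,7)
river: ρ → (7,10,-14)
river: ρ → (-14,18,3)
river: ρ → (3,18,-14)
river: ρ → (-14,10,7)
ρ-cycle length = 6 (tail of 0 descent steps not counted)

6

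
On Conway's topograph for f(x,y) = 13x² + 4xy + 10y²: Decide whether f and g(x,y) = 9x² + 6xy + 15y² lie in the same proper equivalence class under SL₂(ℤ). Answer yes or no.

D₁ = -504, D₂ = -504
f: flip: (13,4,10)→(10,-4,13)
f: reduced (well bottom): (10,-4,13) with a≤c, −a<b≤a
g: reduced (well bottom): (9,6,15) with a≤c, −a<b≤a
reduced forms (10, -4, 13) vs (9, 6, 15) ⇒ inequivalent

no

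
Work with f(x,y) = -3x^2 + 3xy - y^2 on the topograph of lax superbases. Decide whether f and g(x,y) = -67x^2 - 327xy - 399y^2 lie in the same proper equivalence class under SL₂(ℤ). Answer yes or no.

D₁ = -3, D₂ = -3
f is negative-definite; reduce −f:
−f: translate: b→3 (≡-3 mod 6), so (3,-3,1)→(3,3,1)
−f: flip: (3,3,1)→(1,-3,3)
−f: translate: b→1 (≡-3 mod 2), so (1,-3,3)→(1,1,1)
−f: reduced (well bottom): (1,1,1) with a≤c, −a<b≤a
flip sign back: reduced form of f is (-1,-1,-1)
g is negative-definite; reduce −g:
−g: translate: b→59 (≡327 mod 134), so (67,327,399)→(67,59,13)
−g: flip: (67,59,13)→(13,-59,67)
−g: translate: b→-7 (≡-59 mod 26), so (13,-59,67)→(13,-7,1)
−g: flip: (13,-7,1)→(1,7,13)
−g: translate: b→1 (≡7 mod 2), so (1,7,13)→(1,1,1)
−g: reduced (well bottom): (1,1,1) with a≤c, −a<b≤a
flip sign back: reduced form of g is (-1,-1,-1)
reduced forms (-1, -1, -1) vs (-1, -1, -1) ⇒ equivalent

yes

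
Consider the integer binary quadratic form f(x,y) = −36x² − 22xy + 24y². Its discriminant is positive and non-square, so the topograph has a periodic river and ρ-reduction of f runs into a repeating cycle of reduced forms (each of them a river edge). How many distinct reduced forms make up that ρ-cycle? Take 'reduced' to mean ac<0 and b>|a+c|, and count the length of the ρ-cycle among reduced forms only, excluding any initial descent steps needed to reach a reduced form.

D = 3940, ⌊√D⌋ = 62
descent: ρ → (24,22,-36)  [lands on river]
river: ρ → (-36,50,10)
river: ρ → (10,50,-36)
river: ρ → (-36,22,24)
river: ρ → (24,26,-34)
river: ρ → (-34,42,16)
river: ρ → (16,54,-16)
river: ρ → (-16,42,34)
river: ρ → (34,26,-24)
river: ρ → (-24,22,36)
river: ρ → (36,50,-10)
river: ρ → (-10,50,36)
river: ρ → (36,22,-24)
river: ρ → (-24,26,34)
river: ρ → (34,42,-16)
river: ρ → (-16,54,16)
river: ρ → (16,42,-34)
river: ρ → (-34,26,24)
ρ-cycle length = 18 (tail of 1 descent step not counted)

18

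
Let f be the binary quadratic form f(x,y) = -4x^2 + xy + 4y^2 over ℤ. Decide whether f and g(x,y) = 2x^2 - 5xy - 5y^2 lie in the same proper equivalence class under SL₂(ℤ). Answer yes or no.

D₁ = 65, D₂ = 65
river cycle of f (length 6): (4, 7, -1), (-1, 7, 4), (4, 1, -4), (-4, 7, 1), (1, 7, -4), (-4, 1, 4)
river cycle of g (length 6): (-5, 5, 2), (2, 7, -2), (-2, 5, 5), (5, 5, -2), (-2, 7, 2), (2, 5, -5)
cycles differ ⇒ inequivalent

no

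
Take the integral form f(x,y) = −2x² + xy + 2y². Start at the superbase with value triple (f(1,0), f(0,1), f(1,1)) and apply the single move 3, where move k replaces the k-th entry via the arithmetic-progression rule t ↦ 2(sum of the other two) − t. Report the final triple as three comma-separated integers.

start (-2,2,1) = (f(1,0),f(0,1),f(1,1))
replace slot 3: 2·((-2)+2) − 1 = -1 → (-2,2,-1)

-2,2,-1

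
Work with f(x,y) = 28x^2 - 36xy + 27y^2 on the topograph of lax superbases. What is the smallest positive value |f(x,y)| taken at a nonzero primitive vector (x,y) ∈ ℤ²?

translate: b→20 (≡-36 mod 56), so (28,-36,27)→(28,20,19)
flip: (28,20,19)→(19,-20,28)
translate: b→18 (≡-20 mod 38), so (19,-20,28)→(19,18,27)
reduced (well bottom): (19,18,27) with a≤c, −a<b≤a
well minimum = a = 19

19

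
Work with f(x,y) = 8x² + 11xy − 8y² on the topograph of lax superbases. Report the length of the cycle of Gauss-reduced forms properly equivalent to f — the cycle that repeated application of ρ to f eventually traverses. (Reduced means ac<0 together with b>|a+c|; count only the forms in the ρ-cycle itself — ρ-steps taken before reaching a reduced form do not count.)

D = 377, ⌊√D⌋ = 19
river: ρ → (-8,5,11)
river: ρ → (11,17,-2)
river: ρ → (-2,19,2)
river: ρ → (2,17,-11)
river: ρ → (-11,5,8)
river: ρ → (8,11,-8)
ρ-cycle length = 6 (tail of 0 descent steps not counted)

6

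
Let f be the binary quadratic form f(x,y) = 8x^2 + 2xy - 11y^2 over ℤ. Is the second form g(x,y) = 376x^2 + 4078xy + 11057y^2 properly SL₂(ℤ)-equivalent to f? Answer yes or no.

D₁ = 356, D₂ = 356
river cycle of f (length 10): (8, 18, -1), (-1, 18, 8), (8, 14, -5), (-5, 16, 5), (5, 14, -8), (-8, 18, 1), (1, 18, -8), (-8, 14, 5), (5, 16, -5), (-5, 14, 8)
river cycle of g (length 10): (8, 18, -1), (-1, 18, 8), (8, 14, -5), (-5, 16, 5), (5, 14, -8), (-8, 18, 1), (1, 18, -8), (-8, 14, 5), (5, 16, -5), (-5, 14, 8)
cycles coincide ⇒ equivalent

yes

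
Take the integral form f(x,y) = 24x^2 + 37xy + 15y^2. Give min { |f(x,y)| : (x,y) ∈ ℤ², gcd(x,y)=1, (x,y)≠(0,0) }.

translate: b→-11 (≡37 mod 48), so (24,37,15)→(24,-11,2)
flip: (24,-11,2)→(2,11,24)
translate: b→-1 (≡11 mod 4), so (2,11,24)→(2,-1,9)
reduced (well bottom): (2,-1,9) with a≤c, −a<b≤a
well minimum = a = 2

2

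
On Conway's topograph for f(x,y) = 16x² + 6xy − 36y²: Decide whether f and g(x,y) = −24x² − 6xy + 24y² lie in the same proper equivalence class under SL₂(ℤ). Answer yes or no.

D₁ = 2340, D₂ = 2340
river cycle of f (length 10): (16, 38, -14), (-14, 46, 4), (4, 42, -36), (-36, 30, 10), (10, 30, -36), (-36, 42, 4), (4, 46, -14), (-14, 38, 16), (16, 26, -26), (-26, 26, 16)
river cycle of g (length 6): (24, 6, -24), (-24, 42, 6), (6, 42, -24), (-24, 6, 24), (24, 42, -6), (-6, 42, 24)
cycles differ ⇒ inequivalent

no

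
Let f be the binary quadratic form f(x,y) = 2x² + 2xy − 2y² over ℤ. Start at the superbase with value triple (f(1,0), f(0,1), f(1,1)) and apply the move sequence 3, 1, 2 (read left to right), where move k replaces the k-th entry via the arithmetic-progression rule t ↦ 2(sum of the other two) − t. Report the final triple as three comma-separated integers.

start (2,-2,2) = (f(1,0),f(0,1),f(1,1))
replace slot 3: 2·(2+(-2)) − 2 = -2 → (2,-2,-2)
replace slot 1: 2·((-2)+(-2)) − 2 = -10 → (-10,-2,-2)
replace slot 2: 2·((-10)+(-2)) − (-2) = -22 → (-10,-22,-2)

-10,-22,-2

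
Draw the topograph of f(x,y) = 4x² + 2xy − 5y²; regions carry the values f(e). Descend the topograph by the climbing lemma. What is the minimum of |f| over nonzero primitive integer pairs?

river: ρ → (-5,8,1)
river: ρ → (1,8,-5)
river: ρ → (-5,2,4)
river: ρ → (4,6,-3)
river: ρ → (-3,6,4)
river: ρ → (4,2,-5)
closes: descent 0, river 6
min |a| on river = 1

1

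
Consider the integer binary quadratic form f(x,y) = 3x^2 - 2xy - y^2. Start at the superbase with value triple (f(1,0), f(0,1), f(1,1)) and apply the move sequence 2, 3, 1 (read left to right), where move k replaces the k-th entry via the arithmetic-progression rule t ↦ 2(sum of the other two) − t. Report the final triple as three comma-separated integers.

start (3,-1,0) = (f(1,0),f(0,1),f(1,1))
replace slot 2: 2·(3+0) − (-1) = 7 → (3,7,0)
replace slot 3: 2·(3+7) − 0 = 20 → (3,7,20)
replace slot 1: 2·(7+20) − 3 = 51 → (51,7,20)

51,7,20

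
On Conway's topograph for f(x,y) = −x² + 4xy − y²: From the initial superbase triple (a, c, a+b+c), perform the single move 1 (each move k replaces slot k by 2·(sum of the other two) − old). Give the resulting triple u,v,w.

start (-1,-1,2) = (f(1,0),f(0,1),f(1,1))
replace slot 1: 2·((-1)+2) − (-1) = 3 → (3,-1,2)

3,-1,2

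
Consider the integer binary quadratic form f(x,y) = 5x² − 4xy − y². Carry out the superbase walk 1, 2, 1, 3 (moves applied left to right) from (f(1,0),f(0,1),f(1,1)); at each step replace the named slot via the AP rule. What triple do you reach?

start (5,-1,0) = (f(1,0),f(0,1),f(1,1))
replace slot 1: 2·((-1)+0) − 5 = -7 → (-7,-1,0)
replace slot 2: 2·((-7)+0) − (-1) = -13 → (-7,-13,0)
replace slot 1: 2·((-13)+0) − (-7) = -19 → (-19,-13,0)
replace slot 3: 2·((-19)+(-13)) − 0 = -64 → (-19,-13,-64)

-19,-13,-64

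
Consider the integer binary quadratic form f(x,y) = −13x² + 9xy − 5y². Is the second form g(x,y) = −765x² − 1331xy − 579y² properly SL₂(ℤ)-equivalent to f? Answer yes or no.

D₁ = -179, D₂ = -179
f is negative-definite; reduce −f:
−f: flip: (13,-9,5)→(5,9,13)
−f: translate: b→-1 (≡9 mod 10), so (5,9,13)→(5,-1,9)
−f: reduced (well bottom): (5,-1,9) with a≤c, −a<b≤a
flip sign back: reduced form of f is (-5,1,-9)
g is negative-definite; reduce −g:
−g: translate: b→-199 (≡1331 mod 1530), so (765,1331,579)→(765,-199,13)
−g: flip: (765,-199,13)→(13,199,765)
−g: translate: b→-9 (≡199 mod 26), so (13,199,765)→(13,-9,5)
−g: flip: (13,-9,5)→(5,9,13)
−g: translate: b→-1 (≡9 mod 10), so (5,9,13)→(5,-1,9)
−g: reduced (well bottom): (5,-1,9) with a≤c, −a<b≤a
flip sign back: reduced form of g is (-5,1,-9)
reduced forms (-5, 1, -9) vs (-5, 1, -9) ⇒ equivalent

yes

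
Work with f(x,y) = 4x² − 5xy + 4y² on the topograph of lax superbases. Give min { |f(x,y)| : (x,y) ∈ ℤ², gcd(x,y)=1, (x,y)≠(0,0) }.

translate: b→3 (≡-5 mod 8), so (4,-5,4)→(4,3,3)
flip: (4,3,3)→(3,-3,4)
translate: b→3 (≡-3 mod 6), so (3,-3,4)→(3,3,4)
reduced (well bottom): (3,3,4) with a≤c, −a<b≤a
well minimum = a = 3

3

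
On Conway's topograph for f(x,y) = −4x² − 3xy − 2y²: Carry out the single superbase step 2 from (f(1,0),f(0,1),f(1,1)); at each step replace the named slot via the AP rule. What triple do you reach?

start (-4,-2,-9) = (f(1,0),f(0,1),f(1,1))
replace slot 2: 2·((-4)+(-9)) − (-2) = -24 → (-4,-24,-9)

-4,-24,-9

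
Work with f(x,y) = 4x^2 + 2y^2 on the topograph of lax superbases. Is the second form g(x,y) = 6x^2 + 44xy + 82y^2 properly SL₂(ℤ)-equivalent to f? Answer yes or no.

D₁ = -32, D₂ = -32
f: flip: (4,0,2)→(2,0,4)
f: reduced (well bottom): (2,0,4) with a≤c, −a<b≤a
g: translate: b→-4 (≡44 mod 12), so (6,44,82)→(6,-4,2)
g: flip: (6,-4,2)→(2,4,6)
g: translate: b→0 (≡4 mod 4), so (2,4,6)→(2,0,4)
g: reduced (well bottom): (2,0,4) with a≤c, −a<b≤a
reduced forms (2, 0, 4) vs (2, 0, 4) ⇒ equivalent

yes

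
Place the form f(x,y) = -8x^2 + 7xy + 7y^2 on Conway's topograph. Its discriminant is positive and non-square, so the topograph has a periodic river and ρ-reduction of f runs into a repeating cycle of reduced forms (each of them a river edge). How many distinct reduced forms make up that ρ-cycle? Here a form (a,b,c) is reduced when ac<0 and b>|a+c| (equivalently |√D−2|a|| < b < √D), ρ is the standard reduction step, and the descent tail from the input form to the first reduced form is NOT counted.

D = 273, ⌊√D⌋ = 16
river: ρ → (7,7,-8)
river: ρ → (-8,9,6)
river: ρ → (6,15,-2)
river: ρ → (-2,13,13)
river: ρ → (13,13,-2)
river: ρ → (-2,15,6)
river: ρ → (6,9,-8)
river: ρ → (-8,7,7)
ρ-cycle length = 8 (tail of 0 descent steps not counted)

8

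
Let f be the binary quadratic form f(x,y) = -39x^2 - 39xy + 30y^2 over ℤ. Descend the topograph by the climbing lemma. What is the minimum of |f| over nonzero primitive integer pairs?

descent: ρ → (30,39,-39)  [lands on river]
river: ρ → (-39,39,30)
river: ρ → (30,21,-48)
river: ρ → (-48,75,3)
river: ρ → (3,75,-48)
river: ρ → (-48,21,30)
closes: descent 1, river 6
min |a| on river = 3

3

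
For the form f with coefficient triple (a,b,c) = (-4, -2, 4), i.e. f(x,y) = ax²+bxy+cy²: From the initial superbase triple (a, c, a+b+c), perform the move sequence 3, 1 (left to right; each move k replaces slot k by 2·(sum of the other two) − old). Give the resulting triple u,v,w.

start (-4,4,-2) = (f(1,0),f(0,1),f(1,1))
replace slot 3: 2·((-4)+4) − (-2) = 2 → (-4,4,2)
replace slot 1: 2·(4+2) − (-4) = 16 → (16,4,2)

16,4,2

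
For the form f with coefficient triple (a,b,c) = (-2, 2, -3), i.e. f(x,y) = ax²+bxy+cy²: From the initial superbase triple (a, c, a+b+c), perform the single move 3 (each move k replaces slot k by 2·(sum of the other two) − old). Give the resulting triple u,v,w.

start (-2,-3,-3) = (f(1,0),f(0,1),f(1,1))
replace slot 3: 2·((-2)+(-3)) − (-3) = -7 → (-2,-3,-7)

-2,-3,-7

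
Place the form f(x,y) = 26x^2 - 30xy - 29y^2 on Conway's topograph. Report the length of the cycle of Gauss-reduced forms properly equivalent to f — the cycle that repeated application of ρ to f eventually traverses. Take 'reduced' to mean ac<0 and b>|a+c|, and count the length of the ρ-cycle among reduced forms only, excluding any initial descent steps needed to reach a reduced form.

D = 3916, ⌊√D⌋ = 62
descent: ρ → (-29,30,26)  [lands on river]
river: ρ → (26,22,-33)
river: ρ → (-33,44,15)
river: ρ → (15,46,-30)
river: ρ → (-30,14,31)
river: ρ → (31,48,-13)
river: ρ → (-13,56,15)
river: ρ → (15,34,-46)
river: ρ → (-46,58,3)
river: ρ → (3,62,-6)
river: ρ → (-6,58,23)
river: ρ → (23,34,-30)
river: ρ → (-30,26,27)
river: ρ → (27,28,-29)
ρ-cycle length = 14 (tail of 1 descent step not counted)

14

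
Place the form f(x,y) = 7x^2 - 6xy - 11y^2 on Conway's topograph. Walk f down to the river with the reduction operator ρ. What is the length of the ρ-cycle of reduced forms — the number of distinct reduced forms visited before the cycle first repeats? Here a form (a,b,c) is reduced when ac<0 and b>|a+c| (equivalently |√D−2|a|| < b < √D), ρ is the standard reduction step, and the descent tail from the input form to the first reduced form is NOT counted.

D = 344, ⌊√D⌋ = 18
descent: ρ → (-11,6,7)  [lands on river]
river: ρ → (7,8,-10)
river: ρ → (-10,12,5)
river: ρ → (5,18,-1)
river: ρ → (-1,18,5)
river: ρ → (5,12,-10)
river: ρ → (-10,8,7)
river: ρ → (7,6,-11)
river: ρ → (-11,16,2)
river: ρ → (2,16,-11)
ρ-cycle length = 10 (tail of 1 descent step not counted)

10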